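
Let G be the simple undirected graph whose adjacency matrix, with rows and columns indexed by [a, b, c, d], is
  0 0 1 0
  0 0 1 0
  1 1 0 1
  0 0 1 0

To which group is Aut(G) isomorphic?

Vertex c has degree 3 and every other vertex has degree 1, so G is the star K_{1,3} with centre c. The 3 leaves are pairwise interchangeable while the centre is fixed, giving Aut(G) = S_3.

S_3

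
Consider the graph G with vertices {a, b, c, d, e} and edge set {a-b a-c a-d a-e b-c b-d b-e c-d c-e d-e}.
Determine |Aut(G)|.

All 5 vertices are pairwise adjacent: G = K_5. Every bijection on the vertex set is an automorphism of K_5; hence Aut(K_5) ≅ S_5, order 120.

120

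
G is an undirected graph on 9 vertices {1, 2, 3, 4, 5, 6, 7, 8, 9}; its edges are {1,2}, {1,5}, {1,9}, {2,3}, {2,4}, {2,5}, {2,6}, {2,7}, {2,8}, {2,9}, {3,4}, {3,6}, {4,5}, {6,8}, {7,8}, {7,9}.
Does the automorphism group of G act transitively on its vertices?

No

Vertex 2 is the only vertex of degree 8, so every automorphism fixes it; G is not vertex-transitive.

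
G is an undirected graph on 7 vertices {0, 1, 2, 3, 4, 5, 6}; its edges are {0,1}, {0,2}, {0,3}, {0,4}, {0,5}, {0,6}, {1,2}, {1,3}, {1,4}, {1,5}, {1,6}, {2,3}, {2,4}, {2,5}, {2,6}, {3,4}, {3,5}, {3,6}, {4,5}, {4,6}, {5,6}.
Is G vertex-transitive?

Yes

Every vertex has degree 6, so G is the complete graph K_7. Any permutation of the 7 vertices preserves K_7, so Aut(K_7) = S_7 of order 7! = 5040. Under this action every vertex can be carried to every other, so G is vertex-transitive.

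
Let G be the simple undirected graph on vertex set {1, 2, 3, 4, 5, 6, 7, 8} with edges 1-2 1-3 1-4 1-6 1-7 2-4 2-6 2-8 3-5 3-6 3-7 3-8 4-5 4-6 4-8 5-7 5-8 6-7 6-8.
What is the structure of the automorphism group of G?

{e}

The degree sequence is [5, 4, 5, 5, 4, 6, 4, 5]. Checking the degree-preserving permutations of the vertex set shows that none except the identity preserves every edge, so Aut(G) is trivial.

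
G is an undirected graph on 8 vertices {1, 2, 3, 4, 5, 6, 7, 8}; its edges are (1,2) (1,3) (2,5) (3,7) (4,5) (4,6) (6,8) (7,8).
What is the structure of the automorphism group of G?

the dihedral group of order 16

G is 2-regular and connected on 8 vertices, i.e. the cycle C_8. C_8 has 8 rotations and 8 reflections, so Aut(C_8) ≅ D_8 of order 16.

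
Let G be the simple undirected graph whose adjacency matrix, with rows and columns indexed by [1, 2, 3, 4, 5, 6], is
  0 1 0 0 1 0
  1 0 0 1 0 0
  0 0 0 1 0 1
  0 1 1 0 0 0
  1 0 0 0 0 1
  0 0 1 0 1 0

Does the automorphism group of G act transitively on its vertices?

Yes

G is 2-regular and connected on 6 vertices, i.e. the cycle C_6. The automorphisms of the 6-cycle are exactly the symmetries of a regular 6-gon: the dihedral group D_6, |D_6| = 12. Under this action every vertex can be carried to every other, so G is vertex-transitive.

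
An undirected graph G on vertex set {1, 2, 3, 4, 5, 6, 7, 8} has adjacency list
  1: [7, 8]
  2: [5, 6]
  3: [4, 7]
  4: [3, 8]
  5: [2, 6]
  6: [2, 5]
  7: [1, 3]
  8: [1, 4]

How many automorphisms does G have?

60

G has two connected components, {1, 3, 4, 7, 8} and {2, 5, 6}; each is 2-regular, so G = C_5 ⊔ C_3. The components are non-isomorphic (different sizes), so Aut(G) = Aut(C_5) × Aut(C_3) = D_5 × D_3 of order 10·6 = 60.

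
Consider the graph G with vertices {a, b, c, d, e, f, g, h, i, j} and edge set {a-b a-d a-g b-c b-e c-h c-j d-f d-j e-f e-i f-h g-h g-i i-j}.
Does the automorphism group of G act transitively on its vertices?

Yes

G is 3-regular on 10 vertices with no triangles and no 4-cycles (girth 5): this is the Petersen graph. Viewing the Petersen graph as the Kneser graph K(5,2) — vertices are 2-subsets of {1,…,5}, edges join disjoint pairs — its automorphisms are exactly the permutations of the 5-element set, so Aut ≅ S_5 of order 120. This group acts transitively on the 10 vertices.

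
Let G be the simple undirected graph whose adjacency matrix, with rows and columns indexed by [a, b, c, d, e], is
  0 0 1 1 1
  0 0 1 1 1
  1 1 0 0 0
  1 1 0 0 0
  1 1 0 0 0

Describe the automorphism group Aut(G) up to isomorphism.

S_2 × S_3

The vertices split by degree into {a, b} (degree 3) and {c, d, e} (degree 2); every edge runs between the two parts, so G is the complete bipartite graph K_{2,3}. Automorphisms preserve the bipartition setwise (since the parts differ in size) and act as S_2 × S_3 within it; |Aut| = 12.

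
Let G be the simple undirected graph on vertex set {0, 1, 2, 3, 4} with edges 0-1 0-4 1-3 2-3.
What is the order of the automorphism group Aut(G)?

The degree sequence is [2, 2, 1, 2, 1]; the two degree-1 vertices 2 and 4 are the ends of a path, so G = P_5. A path has exactly one nontrivial symmetry — reversal — giving Aut(G) of order 2.

2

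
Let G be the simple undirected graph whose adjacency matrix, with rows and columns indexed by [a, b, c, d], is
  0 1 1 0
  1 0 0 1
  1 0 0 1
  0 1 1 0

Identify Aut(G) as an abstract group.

the hyperoctahedral group B_2

G is 2-regular and bipartite on 2^2 = 4 vertices with girth 4; it is the hypercube graph Q_2. Aut(Q_2) consists of the signed permutations of the 2 coordinate axes: 2! permutations times 2^2 sign flips, so |Aut| = 2^2·2! = 8.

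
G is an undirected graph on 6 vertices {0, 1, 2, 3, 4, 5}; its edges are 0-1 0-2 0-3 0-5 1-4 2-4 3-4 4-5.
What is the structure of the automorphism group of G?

S_4 × S_2

The vertices split by degree into {0, 4} (degree 4) and {1, 2, 3, 5} (degree 2); every edge runs between the two parts, so G is the complete bipartite graph K_{2,4}. The parts have unequal sizes, so no automorphism swaps them; each part is permuted independently, giving S_4 × S_2 of order 4!·2! = 48.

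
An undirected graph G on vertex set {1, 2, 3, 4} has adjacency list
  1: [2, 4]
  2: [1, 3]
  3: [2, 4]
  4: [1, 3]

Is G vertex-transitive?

G is 2-regular and bipartite on 2^2 = 4 vertices with girth 4; it is the hypercube graph Q_2. The symmetry group of the 2-cube is the hyperoctahedral group B_2 = Z_2 ≀ S_2, of order 2^2·2! = 8. Under this action every vertex can be carried to every other, so G is vertex-transitive.

Yes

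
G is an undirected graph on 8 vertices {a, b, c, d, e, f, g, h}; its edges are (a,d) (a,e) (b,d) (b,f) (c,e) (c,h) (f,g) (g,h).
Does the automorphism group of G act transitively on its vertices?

Every vertex has degree 2 and the graph is connected, so G is the 8-cycle C_8. C_8 has 8 rotations and 8 reflections, so Aut(C_8) ≅ D_8 of order 16. Under this action every vertex can be carried to every other, so G is vertex-transitive.

Yes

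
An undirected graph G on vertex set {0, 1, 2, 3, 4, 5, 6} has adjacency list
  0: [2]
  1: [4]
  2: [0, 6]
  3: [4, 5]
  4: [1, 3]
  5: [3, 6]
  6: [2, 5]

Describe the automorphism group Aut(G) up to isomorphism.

The degree sequence is [1, 1, 2, 2, 2, 2, 2]; the two degree-1 vertices 0 and 1 are the ends of a path, so G = P_7. The only nontrivial automorphism of a path is the end-to-end reflection, so Aut(G) ≅ Z_2.

Z_2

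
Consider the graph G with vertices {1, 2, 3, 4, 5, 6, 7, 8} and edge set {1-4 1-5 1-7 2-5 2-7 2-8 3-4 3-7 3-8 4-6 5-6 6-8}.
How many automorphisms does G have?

G is 3-regular and bipartite on 2^3 = 8 vertices with girth 4; it is the hypercube graph Q_3. The symmetry group of the 3-cube is the hyperoctahedral group B_3 = Z_2 ≀ S_3, of order 2^3·3! = 48.

48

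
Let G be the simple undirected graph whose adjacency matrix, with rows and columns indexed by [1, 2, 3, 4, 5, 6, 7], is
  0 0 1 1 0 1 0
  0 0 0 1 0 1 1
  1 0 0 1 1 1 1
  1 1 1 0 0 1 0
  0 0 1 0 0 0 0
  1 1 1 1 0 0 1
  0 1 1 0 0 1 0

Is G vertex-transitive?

Vertex 4 is the only vertex of degree 4, so every automorphism fixes it; G is not vertex-transitive.

No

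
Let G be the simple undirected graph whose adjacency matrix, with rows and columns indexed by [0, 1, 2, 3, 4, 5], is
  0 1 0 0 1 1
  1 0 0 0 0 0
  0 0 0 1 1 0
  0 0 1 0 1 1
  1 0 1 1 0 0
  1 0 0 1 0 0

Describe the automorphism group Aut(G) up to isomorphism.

{e}

The degree sequence is [3, 1, 2, 3, 3, 2]. Checking the degree-preserving permutations of the vertex set shows that none except the identity preserves every edge, so Aut(G) is trivial.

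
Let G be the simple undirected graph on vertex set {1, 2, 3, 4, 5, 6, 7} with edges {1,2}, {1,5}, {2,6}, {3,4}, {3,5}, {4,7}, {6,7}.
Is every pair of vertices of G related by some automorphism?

Yes

Every vertex has degree 2 and the graph is connected, so G is the 7-cycle C_7. The automorphisms of the 7-cycle are exactly the symmetries of a regular 7-gon: the dihedral group D_7, |D_7| = 14. Under this action every vertex can be carried to every other, so G is vertex-transitive.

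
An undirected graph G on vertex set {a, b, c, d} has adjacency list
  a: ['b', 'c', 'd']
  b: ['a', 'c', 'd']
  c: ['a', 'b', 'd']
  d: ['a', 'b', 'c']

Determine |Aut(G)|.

24

Every vertex has degree 3, so G is the complete graph K_4. Any permutation of the 4 vertices preserves K_4, so Aut(K_4) = S_4 of order 4! = 24.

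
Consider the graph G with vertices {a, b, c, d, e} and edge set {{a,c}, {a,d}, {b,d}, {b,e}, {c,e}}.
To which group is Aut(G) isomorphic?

Every vertex has degree 2 and the graph is connected, so G is the 5-cycle C_5. The automorphisms of the 5-cycle are exactly the symmetries of a regular 5-gon: the dihedral group D_5, |D_5| = 10.

D_5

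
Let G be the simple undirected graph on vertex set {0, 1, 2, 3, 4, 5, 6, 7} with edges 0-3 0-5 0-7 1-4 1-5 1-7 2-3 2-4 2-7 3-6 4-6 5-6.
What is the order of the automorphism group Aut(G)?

48

G is 3-regular and bipartite on 2^3 = 8 vertices with girth 4; it is the hypercube graph Q_3. The symmetry group of the 3-cube is the hyperoctahedral group B_3 = Z_2 ≀ S_3, of order 2^3·3! = 48.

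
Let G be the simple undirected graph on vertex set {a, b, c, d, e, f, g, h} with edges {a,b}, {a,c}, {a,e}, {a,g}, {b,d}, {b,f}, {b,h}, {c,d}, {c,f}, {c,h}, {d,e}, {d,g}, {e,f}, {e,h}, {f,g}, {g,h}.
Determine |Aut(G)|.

1152

G is 4-regular and bipartite with parts {a, d, f, h} and {b, c, e, g} (each part is independent and every cross-pair is an edge), so G = K_{4,4}. Aut(K_{4,4}) is the wreath product S_4 ≀ Z_2: permute within each part, then optionally swap the parts; |Aut| = 2·(4!)² = 1152.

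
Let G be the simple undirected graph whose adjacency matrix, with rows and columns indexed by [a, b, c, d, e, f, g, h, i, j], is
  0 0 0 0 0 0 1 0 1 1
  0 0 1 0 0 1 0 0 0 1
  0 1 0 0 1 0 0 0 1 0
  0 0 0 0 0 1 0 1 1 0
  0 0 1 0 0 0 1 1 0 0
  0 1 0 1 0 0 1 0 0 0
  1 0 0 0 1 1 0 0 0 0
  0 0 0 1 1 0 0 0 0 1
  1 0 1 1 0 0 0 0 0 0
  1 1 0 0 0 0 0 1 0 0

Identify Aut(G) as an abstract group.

the symmetric group S_5

G is 3-regular on 10 vertices with no triangles and no 4-cycles (girth 5): this is the Petersen graph. Viewing the Petersen graph as the Kneser graph K(5,2) — vertices are 2-subsets of {1,…,5}, edges join disjoint pairs — its automorphisms are exactly the permutations of the 5-element set, so Aut ≅ S_5 of order 120.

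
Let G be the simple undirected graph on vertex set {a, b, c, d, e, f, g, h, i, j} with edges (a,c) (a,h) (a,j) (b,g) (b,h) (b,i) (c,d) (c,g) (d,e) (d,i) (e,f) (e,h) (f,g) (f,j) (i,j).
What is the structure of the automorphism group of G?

the symmetric group S_5

G is 3-regular on 10 vertices with no triangles and no 4-cycles (girth 5): this is the Petersen graph. Viewing the Petersen graph as the Kneser graph K(5,2) — vertices are 2-subsets of {1,…,5}, edges join disjoint pairs — its automorphisms are exactly the permutations of the 5-element set, so Aut ≅ S_5 of order 120.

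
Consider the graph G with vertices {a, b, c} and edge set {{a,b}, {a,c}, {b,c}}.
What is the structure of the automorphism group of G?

the symmetric group on 3 letters

All 3 vertices are pairwise adjacent: G = K_3. Every bijection on the vertex set is an automorphism of K_3; hence Aut(K_3) ≅ S_3, order 6.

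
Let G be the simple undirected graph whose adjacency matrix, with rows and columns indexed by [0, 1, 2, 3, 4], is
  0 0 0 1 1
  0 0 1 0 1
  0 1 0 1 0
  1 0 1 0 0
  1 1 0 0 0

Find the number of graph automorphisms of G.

10

Every vertex has degree 2 and the graph is connected, so G is the 5-cycle C_5. C_5 has 5 rotations and 5 reflections, so Aut(C_5) ≅ D_5 of order 10.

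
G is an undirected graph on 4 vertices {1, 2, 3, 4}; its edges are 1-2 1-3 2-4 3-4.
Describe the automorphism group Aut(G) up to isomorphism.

G is 2-regular and connected on 4 vertices, i.e. the cycle C_4. The automorphisms of the 4-cycle are exactly the symmetries of a regular 4-gon: the dihedral group D_4, |D_4| = 8.

D_4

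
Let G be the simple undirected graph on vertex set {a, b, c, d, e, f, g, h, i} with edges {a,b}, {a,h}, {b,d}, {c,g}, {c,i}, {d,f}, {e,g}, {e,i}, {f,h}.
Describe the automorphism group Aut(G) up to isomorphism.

G has two connected components, {a, b, d, f, h} and {c, e, g, i}; each is 2-regular, so G = C_5 ⊔ C_4. The components are non-isomorphic (different sizes), so Aut(G) = Aut(C_4) × Aut(C_5) = D_4 × D_5 of order 8·10 = 80.

D_4 × D_5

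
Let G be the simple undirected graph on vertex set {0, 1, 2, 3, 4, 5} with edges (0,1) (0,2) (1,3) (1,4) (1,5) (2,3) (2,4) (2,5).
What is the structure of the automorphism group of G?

S_2 × S_4

The vertices split by degree into {1, 2} (degree 4) and {0, 3, 4, 5} (degree 2); every edge runs between the two parts, so G is the complete bipartite graph K_{2,4}. The parts have unequal sizes, so no automorphism swaps them; each part is permuted independently, giving S_2 × S_4 of order 2!·4! = 48.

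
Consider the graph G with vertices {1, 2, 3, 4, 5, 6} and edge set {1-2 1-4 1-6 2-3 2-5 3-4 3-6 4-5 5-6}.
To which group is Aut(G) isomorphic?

G is 3-regular and bipartite with parts {1, 3, 5} and {2, 4, 6} (each part is independent and every cross-pair is an edge), so G = K_{3,3}. Each part can be permuted independently (S_3 × S_3) and the two equal-size parts can also be swapped, giving (S_3 × S_3) ⋊ Z_2 of order 2·(3!)² = 72.

S_3 ≀ Z_2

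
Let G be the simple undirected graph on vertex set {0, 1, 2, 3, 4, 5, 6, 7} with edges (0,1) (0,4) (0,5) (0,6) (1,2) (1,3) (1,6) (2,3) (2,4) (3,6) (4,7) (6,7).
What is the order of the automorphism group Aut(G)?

Degrees alone do not determine every vertex (e.g. 0 and 1 both have degree 4), but their neighbour-degree multisets differ: N(0) has degrees [1, 3, 4, 4] while N(1) has degrees [3, 3, 4, 4]. Repeating this refinement separates all vertices, so the only automorphism is the identity.

1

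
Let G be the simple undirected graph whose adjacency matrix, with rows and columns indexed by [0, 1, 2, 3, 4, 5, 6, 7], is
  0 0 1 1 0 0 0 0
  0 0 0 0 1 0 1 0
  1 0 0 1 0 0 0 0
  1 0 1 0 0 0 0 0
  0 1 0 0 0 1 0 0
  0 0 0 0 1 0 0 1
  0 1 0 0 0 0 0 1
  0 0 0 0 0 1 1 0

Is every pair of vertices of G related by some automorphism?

G has two connected components, {1, 4, 5, 6, 7} and {0, 2, 3}; each is 2-regular, so G = C_5 ⊔ C_3. The orbit of 0 under Aut(G) is {0, 2, 3}, which does not contain 1, so G is not vertex-transitive.

No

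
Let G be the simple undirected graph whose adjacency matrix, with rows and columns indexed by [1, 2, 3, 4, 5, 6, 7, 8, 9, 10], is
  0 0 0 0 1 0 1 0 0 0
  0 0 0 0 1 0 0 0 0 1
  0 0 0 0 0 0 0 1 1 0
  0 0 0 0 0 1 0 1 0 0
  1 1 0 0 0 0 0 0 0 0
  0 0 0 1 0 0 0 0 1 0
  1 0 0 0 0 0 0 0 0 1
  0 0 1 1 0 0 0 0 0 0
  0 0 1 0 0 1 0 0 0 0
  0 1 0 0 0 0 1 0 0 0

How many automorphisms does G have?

200

G has two connected components, {1, 2, 5, 7, 10} and {3, 4, 6, 8, 9}; each is 2-regular, so G = C_5 ⊔ C_5. Aut of a disjoint union of two copies of C_5 is the wreath product D_5 ≀ Z_2, of order 2·10² = 200.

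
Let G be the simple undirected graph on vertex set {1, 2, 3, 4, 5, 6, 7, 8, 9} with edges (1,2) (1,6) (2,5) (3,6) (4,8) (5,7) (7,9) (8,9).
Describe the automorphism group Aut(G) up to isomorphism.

the cyclic group of order 2

The degree sequence is [2, 2, 1, 1, 2, 2, 2, 2, 2]; the two degree-1 vertices 3 and 4 are the ends of a path, so G = P_9. A path has exactly one nontrivial symmetry — reversal — giving Aut(G) of order 2.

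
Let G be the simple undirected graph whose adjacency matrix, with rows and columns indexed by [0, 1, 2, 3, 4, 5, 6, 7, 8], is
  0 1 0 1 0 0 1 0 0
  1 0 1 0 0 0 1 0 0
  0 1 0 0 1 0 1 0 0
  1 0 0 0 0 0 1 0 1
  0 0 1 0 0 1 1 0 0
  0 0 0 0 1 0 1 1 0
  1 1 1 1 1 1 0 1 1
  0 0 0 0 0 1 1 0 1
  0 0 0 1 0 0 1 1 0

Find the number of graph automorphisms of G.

Vertex 6 is the unique vertex of degree 8; the remaining 8 vertices each have degree 3 and induce a cycle, so G is the wheel on 9 vertices with hub 6. With the hub fixed, the remaining symmetry is that of the rim cycle C_8, giving the dihedral group D_8.

16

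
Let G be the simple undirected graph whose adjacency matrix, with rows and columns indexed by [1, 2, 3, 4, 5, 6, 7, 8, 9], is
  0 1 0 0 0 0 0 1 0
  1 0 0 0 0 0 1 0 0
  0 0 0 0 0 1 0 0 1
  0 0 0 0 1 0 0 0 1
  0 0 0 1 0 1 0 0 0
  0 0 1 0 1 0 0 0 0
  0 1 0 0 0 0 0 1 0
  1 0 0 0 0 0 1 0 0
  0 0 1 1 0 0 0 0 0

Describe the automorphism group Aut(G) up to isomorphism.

D_5 × D_4

G has two connected components, {3, 4, 5, 6, 9} and {1, 2, 7, 8}; each is 2-regular, so G = C_5 ⊔ C_4. No automorphism exchanges components of different sizes, hence Aut(G) is the direct product D_5 × D_4, order 80.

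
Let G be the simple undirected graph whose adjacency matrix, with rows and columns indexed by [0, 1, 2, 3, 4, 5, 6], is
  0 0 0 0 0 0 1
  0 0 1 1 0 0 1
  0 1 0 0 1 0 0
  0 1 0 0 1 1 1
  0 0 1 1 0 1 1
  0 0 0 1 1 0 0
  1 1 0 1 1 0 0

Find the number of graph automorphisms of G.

Degrees alone do not determine every vertex (e.g. 2 and 5 both have degree 2), but their neighbour-degree multisets differ: N(2) has degrees [3, 4] while N(5) has degrees [4, 4]. Repeating this refinement separates all vertices, so the only automorphism is the identity.

1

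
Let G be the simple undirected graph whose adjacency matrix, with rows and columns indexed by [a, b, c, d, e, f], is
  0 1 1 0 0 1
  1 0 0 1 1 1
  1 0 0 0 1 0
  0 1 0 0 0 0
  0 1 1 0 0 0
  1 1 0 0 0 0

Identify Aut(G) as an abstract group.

Degrees alone do not determine every vertex (e.g. c and e both have degree 2), but their neighbour-degree multisets differ: N(c) has degrees [2, 3] while N(e) has degrees [2, 4]. Repeating this refinement separates all vertices, so the only automorphism is the identity.

the trivial group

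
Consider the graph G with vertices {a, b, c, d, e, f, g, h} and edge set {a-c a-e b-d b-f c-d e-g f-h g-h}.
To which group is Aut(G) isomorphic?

G is 2-regular and connected on 8 vertices, i.e. the cycle C_8. The automorphisms of the 8-cycle are exactly the symmetries of a regular 8-gon: the dihedral group D_8, |D_8| = 16.

D_8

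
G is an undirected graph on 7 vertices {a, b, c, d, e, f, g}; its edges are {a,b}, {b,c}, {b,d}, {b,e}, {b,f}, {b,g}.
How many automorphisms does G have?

Vertex b has degree 6 and every other vertex has degree 1, so G is the star K_{1,6} with centre b. Any automorphism fixes the centre and permutes the 6 leaves freely, so Aut(G) ≅ S_6 of order 6! = 720.

720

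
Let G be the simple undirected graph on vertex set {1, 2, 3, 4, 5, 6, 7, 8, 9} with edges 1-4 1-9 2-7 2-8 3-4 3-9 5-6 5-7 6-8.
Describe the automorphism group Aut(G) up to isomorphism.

G has two connected components, {2, 5, 6, 7, 8} and {1, 3, 4, 9}; each is 2-regular, so G = C_5 ⊔ C_4. No automorphism exchanges components of different sizes, hence Aut(G) is the direct product D_5 × D_4, order 80.

D_5 × D_4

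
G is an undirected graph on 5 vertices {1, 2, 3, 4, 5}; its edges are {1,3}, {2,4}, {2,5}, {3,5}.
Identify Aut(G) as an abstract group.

The degree sequence is [1, 2, 2, 1, 2]; the two degree-1 vertices 1 and 4 are the ends of a path, so G = P_5. A path has exactly one nontrivial symmetry — reversal — giving Aut(G) of order 2.

the cyclic group of order 2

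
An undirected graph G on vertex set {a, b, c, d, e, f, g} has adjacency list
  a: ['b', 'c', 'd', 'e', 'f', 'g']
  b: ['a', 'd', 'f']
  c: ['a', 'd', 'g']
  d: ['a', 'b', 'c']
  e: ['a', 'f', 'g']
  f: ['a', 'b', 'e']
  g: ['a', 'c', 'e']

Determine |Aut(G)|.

12

Vertex a is the unique vertex of degree 6; the remaining 6 vertices each have degree 3 and induce a cycle, so G is the wheel on 7 vertices with hub a. Every automorphism fixes the hub and acts on the rim 6-cycle, so Aut(G) ≅ Aut(C_6) = D_6 of order 12.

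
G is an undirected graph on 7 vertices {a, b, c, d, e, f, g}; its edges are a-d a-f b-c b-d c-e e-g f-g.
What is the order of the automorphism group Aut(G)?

G is 2-regular and connected on 7 vertices, i.e. the cycle C_7. C_7 has 7 rotations and 7 reflections, so Aut(C_7) ≅ D_7 of order 14.

14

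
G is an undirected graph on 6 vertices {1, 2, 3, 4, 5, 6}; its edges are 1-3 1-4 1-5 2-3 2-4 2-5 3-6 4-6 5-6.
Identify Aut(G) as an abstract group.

S_3 ≀ Z_2

G is 3-regular and bipartite with parts {1, 2, 6} and {3, 4, 5} (each part is independent and every cross-pair is an edge), so G = K_{3,3}. Aut(K_{3,3}) is the wreath product S_3 ≀ Z_2: permute within each part, then optionally swap the parts; |Aut| = 2·(3!)² = 72.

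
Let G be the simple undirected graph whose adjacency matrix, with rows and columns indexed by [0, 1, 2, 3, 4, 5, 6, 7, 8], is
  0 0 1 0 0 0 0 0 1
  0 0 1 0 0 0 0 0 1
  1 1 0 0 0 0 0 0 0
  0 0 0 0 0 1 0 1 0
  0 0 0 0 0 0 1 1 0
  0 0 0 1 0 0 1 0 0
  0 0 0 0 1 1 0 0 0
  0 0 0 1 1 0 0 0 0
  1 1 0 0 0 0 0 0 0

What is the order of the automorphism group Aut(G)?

G has two connected components, {3, 4, 5, 6, 7} and {0, 1, 2, 8}; each is 2-regular, so G = C_5 ⊔ C_4. The components are non-isomorphic (different sizes), so Aut(G) = Aut(C_4) × Aut(C_5) = D_4 × D_5 of order 8·10 = 80.

80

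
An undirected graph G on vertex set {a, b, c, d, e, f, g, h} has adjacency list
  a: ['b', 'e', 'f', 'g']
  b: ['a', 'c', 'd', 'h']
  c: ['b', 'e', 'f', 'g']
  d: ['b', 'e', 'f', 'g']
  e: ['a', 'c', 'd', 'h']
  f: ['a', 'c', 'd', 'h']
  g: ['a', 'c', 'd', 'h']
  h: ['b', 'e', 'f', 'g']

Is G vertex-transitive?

G is 4-regular and bipartite with parts {b, e, f, g} and {a, c, d, h} (each part is independent and every cross-pair is an edge), so G = K_{4,4}. Aut(K_{4,4}) is the wreath product S_4 ≀ Z_2: permute within each part, then optionally swap the parts; |Aut| = 2·(4!)² = 1152. Under this action every vertex can be carried to every other, so G is vertex-transitive.

Yes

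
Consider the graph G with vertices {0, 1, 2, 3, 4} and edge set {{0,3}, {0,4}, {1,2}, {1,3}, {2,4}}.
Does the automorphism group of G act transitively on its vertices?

Yes

Every vertex has degree 2 and the graph is connected, so G is the 5-cycle C_5. The automorphisms of the 5-cycle are exactly the symmetries of a regular 5-gon: the dihedral group D_5, |D_5| = 10. This group acts transitively on the 5 vertices.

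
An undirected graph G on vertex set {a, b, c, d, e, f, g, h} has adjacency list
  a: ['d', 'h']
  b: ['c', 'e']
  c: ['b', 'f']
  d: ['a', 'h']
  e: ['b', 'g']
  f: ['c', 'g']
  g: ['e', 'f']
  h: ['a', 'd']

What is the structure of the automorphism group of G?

D_3 × D_5

G has two connected components, {b, c, e, f, g} and {a, d, h}; each is 2-regular, so G = C_5 ⊔ C_3. The components are non-isomorphic (different sizes), so Aut(G) = Aut(C_3) × Aut(C_5) = D_3 × D_5 of order 6·10 = 60.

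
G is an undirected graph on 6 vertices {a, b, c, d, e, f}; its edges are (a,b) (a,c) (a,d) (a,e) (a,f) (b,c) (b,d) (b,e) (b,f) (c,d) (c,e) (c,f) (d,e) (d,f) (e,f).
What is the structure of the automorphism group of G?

Every vertex has degree 5, so G is the complete graph K_6. Every bijection on the vertex set is an automorphism of K_6; hence Aut(K_6) ≅ S_6, order 720.

the symmetric group on 6 letters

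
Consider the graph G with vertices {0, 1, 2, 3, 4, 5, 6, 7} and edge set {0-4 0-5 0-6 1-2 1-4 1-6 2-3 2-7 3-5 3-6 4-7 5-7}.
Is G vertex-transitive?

G is 3-regular and bipartite on 2^3 = 8 vertices with girth 4; it is the hypercube graph Q_3. Aut(Q_3) consists of the signed permutations of the 3 coordinate axes: 3! permutations times 2^3 sign flips, so |Aut| = 2^3·3! = 48. Under this action every vertex can be carried to every other, so G is vertex-transitive.

Yes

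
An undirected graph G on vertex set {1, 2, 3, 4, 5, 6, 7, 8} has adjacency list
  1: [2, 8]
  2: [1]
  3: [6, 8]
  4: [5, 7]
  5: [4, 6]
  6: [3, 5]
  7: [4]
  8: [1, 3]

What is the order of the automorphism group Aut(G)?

2

The degree sequence is [2, 1, 2, 2, 2, 2, 1, 2]; the two degree-1 vertices 2 and 7 are the ends of a path, so G = P_8. The only nontrivial automorphism of a path is the end-to-end reflection, so Aut(G) ≅ Z_2.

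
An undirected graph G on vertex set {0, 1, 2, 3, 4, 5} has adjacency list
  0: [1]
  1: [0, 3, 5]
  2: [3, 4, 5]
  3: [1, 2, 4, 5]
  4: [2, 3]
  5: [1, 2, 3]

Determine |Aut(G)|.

1

Degrees alone do not determine every vertex (e.g. 1 and 2 both have degree 3), but their neighbour-degree multisets differ: N(1) has degrees [1, 3, 4] while N(2) has degrees [2, 3, 4]. Repeating this refinement separates all vertices, so the only automorphism is the identity.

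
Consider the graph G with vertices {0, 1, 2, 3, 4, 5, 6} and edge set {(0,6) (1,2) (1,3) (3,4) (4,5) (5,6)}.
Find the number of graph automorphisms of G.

The degree sequence is [1, 2, 1, 2, 2, 2, 2]; the two degree-1 vertices 0 and 2 are the ends of a path, so G = P_7. The only nontrivial automorphism of a path is the end-to-end reflection, so Aut(G) ≅ Z_2.

2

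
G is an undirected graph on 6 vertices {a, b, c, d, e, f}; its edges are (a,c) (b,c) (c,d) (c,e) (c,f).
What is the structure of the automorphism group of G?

S_5

Vertex c has degree 5 and every other vertex has degree 1, so G is the star K_{1,5} with centre c. Any automorphism fixes the centre and permutes the 5 leaves freely, so Aut(G) ≅ S_5 of order 5! = 120.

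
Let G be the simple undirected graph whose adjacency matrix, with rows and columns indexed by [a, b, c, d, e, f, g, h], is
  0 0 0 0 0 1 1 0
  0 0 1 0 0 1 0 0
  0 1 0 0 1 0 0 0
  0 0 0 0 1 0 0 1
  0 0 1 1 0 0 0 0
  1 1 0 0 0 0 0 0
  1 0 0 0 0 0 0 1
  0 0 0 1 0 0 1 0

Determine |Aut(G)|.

16

G is 2-regular and connected on 8 vertices, i.e. the cycle C_8. C_8 has 8 rotations and 8 reflections, so Aut(C_8) ≅ D_8 of order 16.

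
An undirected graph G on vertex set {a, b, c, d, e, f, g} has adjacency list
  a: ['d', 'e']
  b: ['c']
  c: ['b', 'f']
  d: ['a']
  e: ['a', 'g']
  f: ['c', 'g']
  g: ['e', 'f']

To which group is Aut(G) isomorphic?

the cyclic group of order 2

The degree sequence is [2, 1, 2, 1, 2, 2, 2]; the two degree-1 vertices b and d are the ends of a path, so G = P_7. The only nontrivial automorphism of a path is the end-to-end reflection, so Aut(G) ≅ Z_2.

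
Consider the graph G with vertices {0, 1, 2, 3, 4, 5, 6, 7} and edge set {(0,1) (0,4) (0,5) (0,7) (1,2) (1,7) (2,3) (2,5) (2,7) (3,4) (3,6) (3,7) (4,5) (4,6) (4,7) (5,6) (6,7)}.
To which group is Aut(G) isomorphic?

The degree sequence is [4, 3, 4, 4, 5, 4, 4, 6]. Checking the degree-preserving permutations of the vertex set shows that none except the identity preserves every edge, so Aut(G) is trivial.

{e}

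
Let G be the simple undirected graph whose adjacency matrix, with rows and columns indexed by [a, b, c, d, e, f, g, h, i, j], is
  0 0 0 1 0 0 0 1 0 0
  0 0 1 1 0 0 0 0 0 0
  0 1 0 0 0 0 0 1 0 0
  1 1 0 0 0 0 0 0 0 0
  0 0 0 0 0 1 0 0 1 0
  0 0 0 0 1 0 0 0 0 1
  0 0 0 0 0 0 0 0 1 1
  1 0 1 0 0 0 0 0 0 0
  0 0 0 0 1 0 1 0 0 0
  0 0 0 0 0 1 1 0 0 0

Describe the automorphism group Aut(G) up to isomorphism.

D_5 ≀ Z_2

G has two connected components, {a, b, c, d, h} and {e, f, g, i, j}; each is 2-regular, so G = C_5 ⊔ C_5. With two isomorphic components, Aut(G) = Aut(C_5) ≀ S_2 = (D_5 × D_5) ⋊ Z_2: permute each cycle by D_5, then optionally swap the two cycles. Order 2·(2·5)² = 200.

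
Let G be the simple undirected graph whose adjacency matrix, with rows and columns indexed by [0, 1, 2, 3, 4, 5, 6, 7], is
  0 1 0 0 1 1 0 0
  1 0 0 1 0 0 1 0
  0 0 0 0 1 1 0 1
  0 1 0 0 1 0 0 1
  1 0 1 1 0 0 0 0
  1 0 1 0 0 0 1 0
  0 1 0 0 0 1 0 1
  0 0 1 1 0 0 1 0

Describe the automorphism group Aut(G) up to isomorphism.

Z_2^3 ⋊ S_3

G is 3-regular and bipartite on 2^3 = 8 vertices with girth 4; it is the hypercube graph Q_3. Aut(Q_3) consists of the signed permutations of the 3 coordinate axes: 3! permutations times 2^3 sign flips, so |Aut| = 2^3·3! = 48.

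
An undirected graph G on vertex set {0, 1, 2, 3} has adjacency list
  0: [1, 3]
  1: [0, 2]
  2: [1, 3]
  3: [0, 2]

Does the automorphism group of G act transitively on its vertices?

G is 2-regular and bipartite on 2^2 = 4 vertices with girth 4; it is the hypercube graph Q_2. Aut(Q_2) consists of the signed permutations of the 2 coordinate axes: 2! permutations times 2^2 sign flips, so |Aut| = 2^2·2! = 8. Under this action every vertex can be carried to every other, so G is vertex-transitive.

Yes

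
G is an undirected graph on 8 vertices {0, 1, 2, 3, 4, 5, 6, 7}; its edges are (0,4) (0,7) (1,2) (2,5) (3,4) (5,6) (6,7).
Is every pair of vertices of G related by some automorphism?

No

Automorphisms preserve degree, but G has vertices of degree 1 and vertices of degree 2; no automorphism maps one to the other, so G is not vertex-transitive.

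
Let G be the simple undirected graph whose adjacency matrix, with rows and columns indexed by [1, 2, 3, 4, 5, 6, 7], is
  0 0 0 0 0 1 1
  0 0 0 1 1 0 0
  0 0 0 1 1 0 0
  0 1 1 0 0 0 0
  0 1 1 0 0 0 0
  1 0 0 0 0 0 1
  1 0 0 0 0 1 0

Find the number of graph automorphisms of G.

48

G has two connected components, {2, 3, 4, 5} and {1, 6, 7}; each is 2-regular, so G = C_4 ⊔ C_3. No automorphism exchanges components of different sizes, hence Aut(G) is the direct product D_4 × D_3, order 48.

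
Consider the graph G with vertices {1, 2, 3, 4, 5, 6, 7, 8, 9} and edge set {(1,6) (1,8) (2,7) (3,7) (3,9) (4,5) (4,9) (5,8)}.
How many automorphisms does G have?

2

The degree sequence is [2, 1, 2, 2, 2, 1, 2, 2, 2]; the two degree-1 vertices 2 and 6 are the ends of a path, so G = P_9. The only nontrivial automorphism of a path is the end-to-end reflection, so Aut(G) ≅ Z_2.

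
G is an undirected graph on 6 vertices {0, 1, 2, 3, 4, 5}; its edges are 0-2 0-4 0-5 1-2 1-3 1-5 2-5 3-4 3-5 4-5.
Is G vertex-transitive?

Vertex 5 is the only vertex of degree 5, so every automorphism fixes it; G is not vertex-transitive.

No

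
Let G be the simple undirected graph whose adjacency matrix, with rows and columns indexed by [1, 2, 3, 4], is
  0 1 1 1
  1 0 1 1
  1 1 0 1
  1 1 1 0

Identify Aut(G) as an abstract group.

All 4 vertices are pairwise adjacent: G = K_4. Every bijection on the vertex set is an automorphism of K_4; hence Aut(K_4) ≅ S_4, order 24.

S_4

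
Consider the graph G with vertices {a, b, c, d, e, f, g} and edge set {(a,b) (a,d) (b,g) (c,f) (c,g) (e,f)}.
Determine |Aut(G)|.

The degree sequence is [2, 2, 2, 1, 1, 2, 2]; the two degree-1 vertices d and e are the ends of a path, so G = P_7. A path has exactly one nontrivial symmetry — reversal — giving Aut(G) of order 2.

2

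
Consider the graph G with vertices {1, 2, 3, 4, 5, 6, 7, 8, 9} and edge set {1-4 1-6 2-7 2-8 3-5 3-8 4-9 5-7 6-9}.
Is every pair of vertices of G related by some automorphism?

No

G has two connected components, {2, 3, 5, 7, 8} and {1, 4, 6, 9}; each is 2-regular, so G = C_5 ⊔ C_4. The orbit of 1 under Aut(G) is {1, 4, 6, 9}, which does not contain 2, so G is not vertex-transitive.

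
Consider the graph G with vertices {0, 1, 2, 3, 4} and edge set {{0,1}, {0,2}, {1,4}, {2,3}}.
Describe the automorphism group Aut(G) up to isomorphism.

the cyclic group of order 2

The degree sequence is [2, 2, 2, 1, 1]; the two degree-1 vertices 3 and 4 are the ends of a path, so G = P_5. The only nontrivial automorphism of a path is the end-to-end reflection, so Aut(G) ≅ Z_2.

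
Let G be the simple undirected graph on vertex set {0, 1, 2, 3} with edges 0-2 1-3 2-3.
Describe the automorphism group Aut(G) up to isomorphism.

The degree sequence is [1, 1, 2, 2]; the two degree-1 vertices 0 and 1 are the ends of a path, so G = P_4. The only nontrivial automorphism of a path is the end-to-end reflection, so Aut(G) ≅ Z_2.

C_2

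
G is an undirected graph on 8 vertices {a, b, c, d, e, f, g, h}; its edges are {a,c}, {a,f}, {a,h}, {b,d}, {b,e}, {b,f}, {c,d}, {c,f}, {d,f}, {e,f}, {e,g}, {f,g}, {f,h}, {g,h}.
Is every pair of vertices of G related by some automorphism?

No

Vertex f is the only vertex of degree 7, so every automorphism fixes it; G is not vertex-transitive.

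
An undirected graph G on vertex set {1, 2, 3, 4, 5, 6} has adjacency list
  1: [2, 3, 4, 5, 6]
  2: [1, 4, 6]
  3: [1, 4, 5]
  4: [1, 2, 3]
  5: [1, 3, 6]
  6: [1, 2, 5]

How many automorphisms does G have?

Vertex 1 is the unique vertex of degree 5; the remaining 5 vertices each have degree 3 and induce a cycle, so G is the wheel on 6 vertices with hub 1. Every automorphism fixes the hub and acts on the rim 5-cycle, so Aut(G) ≅ Aut(C_5) = D_5 of order 10.

10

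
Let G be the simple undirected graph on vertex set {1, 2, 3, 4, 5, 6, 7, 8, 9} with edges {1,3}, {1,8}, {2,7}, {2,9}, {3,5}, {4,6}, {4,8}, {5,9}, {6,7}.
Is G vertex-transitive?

G is 2-regular and connected on 9 vertices, i.e. the cycle C_9. C_9 has 9 rotations and 9 reflections, so Aut(C_9) ≅ D_9 of order 18. This group acts transitively on the 9 vertices.

Yes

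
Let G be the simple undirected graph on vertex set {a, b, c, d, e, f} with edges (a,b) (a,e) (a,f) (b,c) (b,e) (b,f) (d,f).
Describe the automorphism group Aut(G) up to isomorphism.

Degrees alone do not determine every vertex (e.g. a and f both have degree 3), but their neighbour-degree multisets differ: N(a) has degrees [2, 3, 4] while N(f) has degrees [1, 3, 4]. Repeating this refinement separates all vertices, so the only automorphism is the identity.

the trivial group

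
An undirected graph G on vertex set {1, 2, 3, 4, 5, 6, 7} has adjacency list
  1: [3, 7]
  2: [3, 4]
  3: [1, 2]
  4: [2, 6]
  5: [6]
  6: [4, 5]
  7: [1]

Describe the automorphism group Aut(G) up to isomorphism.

The degree sequence is [2, 2, 2, 2, 1, 2, 1]; the two degree-1 vertices 5 and 7 are the ends of a path, so G = P_7. The only nontrivial automorphism of a path is the end-to-end reflection, so Aut(G) ≅ Z_2.

C_2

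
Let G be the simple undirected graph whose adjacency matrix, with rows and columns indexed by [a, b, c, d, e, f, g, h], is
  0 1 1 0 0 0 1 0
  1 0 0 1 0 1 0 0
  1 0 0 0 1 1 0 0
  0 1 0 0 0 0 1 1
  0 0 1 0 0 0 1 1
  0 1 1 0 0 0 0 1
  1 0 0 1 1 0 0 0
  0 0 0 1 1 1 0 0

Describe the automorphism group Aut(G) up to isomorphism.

Z_2^3 ⋊ S_3

G is 3-regular and bipartite on 2^3 = 8 vertices with girth 4; it is the hypercube graph Q_3. Aut(Q_3) consists of the signed permutations of the 3 coordinate axes: 3! permutations times 2^3 sign flips, so |Aut| = 2^3·3! = 48.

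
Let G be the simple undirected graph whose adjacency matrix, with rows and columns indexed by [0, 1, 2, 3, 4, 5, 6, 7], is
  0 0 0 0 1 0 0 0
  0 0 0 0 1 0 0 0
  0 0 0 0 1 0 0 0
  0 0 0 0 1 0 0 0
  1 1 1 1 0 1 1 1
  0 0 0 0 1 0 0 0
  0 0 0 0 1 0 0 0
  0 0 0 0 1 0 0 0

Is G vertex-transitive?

Vertex 4 is the only vertex of degree 7, so every automorphism fixes it; G is not vertex-transitive.

No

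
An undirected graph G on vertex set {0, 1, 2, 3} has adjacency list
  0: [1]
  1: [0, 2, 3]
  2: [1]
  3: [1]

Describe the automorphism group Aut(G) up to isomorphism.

the symmetric group on 3 letters

Vertex 1 has degree 3 and every other vertex has degree 1, so G is the star K_{1,3} with centre 1. The 3 leaves are pairwise interchangeable while the centre is fixed, giving Aut(G) = S_3.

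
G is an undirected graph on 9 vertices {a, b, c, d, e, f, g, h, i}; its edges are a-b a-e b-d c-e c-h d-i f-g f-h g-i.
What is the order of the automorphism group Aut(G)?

18

G is 2-regular and connected on 9 vertices, i.e. the cycle C_9. C_9 has 9 rotations and 9 reflections, so Aut(C_9) ≅ D_9 of order 18.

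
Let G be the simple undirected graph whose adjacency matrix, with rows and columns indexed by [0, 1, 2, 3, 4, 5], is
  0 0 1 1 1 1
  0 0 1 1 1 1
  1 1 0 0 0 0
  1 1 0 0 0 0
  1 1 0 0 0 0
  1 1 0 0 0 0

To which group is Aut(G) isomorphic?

The vertices split by degree into {0, 1} (degree 4) and {2, 3, 4, 5} (degree 2); every edge runs between the two parts, so G is the complete bipartite graph K_{2,4}. The parts have unequal sizes, so no automorphism swaps them; each part is permuted independently, giving S_4 × S_2 of order 4!·2! = 48.

S_4 × S_2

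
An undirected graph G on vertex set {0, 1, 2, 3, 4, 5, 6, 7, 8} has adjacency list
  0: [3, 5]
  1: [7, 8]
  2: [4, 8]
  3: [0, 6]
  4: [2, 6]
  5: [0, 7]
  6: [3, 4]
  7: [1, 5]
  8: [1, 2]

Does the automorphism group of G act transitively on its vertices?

G is 2-regular and connected on 9 vertices, i.e. the cycle C_9. The automorphisms of the 9-cycle are exactly the symmetries of a regular 9-gon: the dihedral group D_9, |D_9| = 18. Under this action every vertex can be carried to every other, so G is vertex-transitive.

Yes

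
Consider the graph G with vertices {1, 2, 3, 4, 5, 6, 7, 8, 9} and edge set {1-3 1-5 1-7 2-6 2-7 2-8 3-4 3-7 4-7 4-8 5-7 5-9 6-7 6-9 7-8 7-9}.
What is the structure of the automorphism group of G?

Vertex 7 is the unique vertex of degree 8; the remaining 8 vertices each have degree 3 and induce a cycle, so G is the wheel on 9 vertices with hub 7. Every automorphism fixes the hub and acts on the rim 8-cycle, so Aut(G) ≅ Aut(C_8) = D_8 of order 16.

D_8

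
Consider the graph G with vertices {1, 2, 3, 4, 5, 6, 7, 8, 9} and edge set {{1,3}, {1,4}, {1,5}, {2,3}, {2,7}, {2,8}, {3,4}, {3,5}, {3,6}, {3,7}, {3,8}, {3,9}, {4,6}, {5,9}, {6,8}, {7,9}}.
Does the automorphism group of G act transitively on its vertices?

No

Vertex 3 is the only vertex of degree 8, so every automorphism fixes it; G is not vertex-transitive.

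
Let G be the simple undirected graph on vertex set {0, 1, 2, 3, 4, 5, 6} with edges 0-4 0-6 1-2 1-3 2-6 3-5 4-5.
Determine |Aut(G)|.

14

G is 2-regular and connected on 7 vertices, i.e. the cycle C_7. C_7 has 7 rotations and 7 reflections, so Aut(C_7) ≅ D_7 of order 14.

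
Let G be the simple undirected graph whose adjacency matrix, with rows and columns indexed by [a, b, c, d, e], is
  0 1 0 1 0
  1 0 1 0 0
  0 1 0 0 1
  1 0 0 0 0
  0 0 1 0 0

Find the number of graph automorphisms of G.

2

The degree sequence is [2, 2, 2, 1, 1]; the two degree-1 vertices d and e are the ends of a path, so G = P_5. The only nontrivial automorphism of a path is the end-to-end reflection, so Aut(G) ≅ Z_2.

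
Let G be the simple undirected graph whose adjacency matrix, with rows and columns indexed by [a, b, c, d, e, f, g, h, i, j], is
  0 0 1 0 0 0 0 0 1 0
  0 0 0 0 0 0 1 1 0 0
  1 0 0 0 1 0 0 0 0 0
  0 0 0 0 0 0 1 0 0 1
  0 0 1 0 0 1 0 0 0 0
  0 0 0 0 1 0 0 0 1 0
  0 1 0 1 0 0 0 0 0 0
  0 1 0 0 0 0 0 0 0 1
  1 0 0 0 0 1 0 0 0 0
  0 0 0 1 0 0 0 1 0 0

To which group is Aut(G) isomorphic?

D_5 ≀ Z_2

G has two connected components, {b, d, g, h, j} and {a, c, e, f, i}; each is 2-regular, so G = C_5 ⊔ C_5. With two isomorphic components, Aut(G) = Aut(C_5) ≀ S_2 = (D_5 × D_5) ⋊ Z_2: permute each cycle by D_5, then optionally swap the two cycles. Order 2·(2·5)² = 200.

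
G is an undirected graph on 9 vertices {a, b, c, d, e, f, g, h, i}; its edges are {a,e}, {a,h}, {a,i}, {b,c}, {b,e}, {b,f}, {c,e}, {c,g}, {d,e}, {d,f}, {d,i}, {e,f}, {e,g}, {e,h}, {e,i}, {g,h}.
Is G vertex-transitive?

No

Vertex e is the only vertex of degree 8, so every automorphism fixes it; G is not vertex-transitive.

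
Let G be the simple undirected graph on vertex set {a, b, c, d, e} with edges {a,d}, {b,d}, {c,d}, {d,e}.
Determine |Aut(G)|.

Vertex d has degree 4 and every other vertex has degree 1, so G is the star K_{1,4} with centre d. The 4 leaves are pairwise interchangeable while the centre is fixed, giving Aut(G) = S_4.

24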